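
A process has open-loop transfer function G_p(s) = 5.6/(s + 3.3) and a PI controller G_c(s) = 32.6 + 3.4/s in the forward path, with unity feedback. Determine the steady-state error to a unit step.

0

The open loop G_c(s)G_p(s) has a pole at the origin (type 1), so the static position error constant is infinite and e_ss = 1/(1+∞) = 0.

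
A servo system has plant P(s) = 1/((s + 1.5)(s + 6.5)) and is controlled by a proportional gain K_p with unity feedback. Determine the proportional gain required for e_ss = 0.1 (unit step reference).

Steady-state error for a unit step on this type-0 loop is 1/(1 + K_p·P(0)).
P(0) = 0.1026. Require 1/(1 + K_p·0.1026) = 0.1, so 1 + 0.1026·K_p = 10.
K_p = (10 − 1)/0.1026 = 87.8.

K_p = 87.8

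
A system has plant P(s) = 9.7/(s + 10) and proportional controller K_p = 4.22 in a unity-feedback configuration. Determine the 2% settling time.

Closed-loop transfer function: T(s) = K_p·P(s)/(1 + K_p·P(s)) = 40.93/(s + 10 + 40.93) = 40.93/(s + 50.93).
Time constant τ = 1/50.93 = 0.01963 s, so the 2% settling time is about 4τ = 0.0785 s.

T_s ≈ 0.0785 s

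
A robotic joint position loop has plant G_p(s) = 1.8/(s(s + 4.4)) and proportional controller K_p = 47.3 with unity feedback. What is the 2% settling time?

From 1 + K_pG_p(s) = 0: s² + 4.4s + 85.14 = 0 ⇒ ω_n = 9.227, ζ = 0.2384.
2% settling time T_s ≈ 4/(ζω_n) = 4/2.2 = 1.82 s.

T_s ≈ 1.82 s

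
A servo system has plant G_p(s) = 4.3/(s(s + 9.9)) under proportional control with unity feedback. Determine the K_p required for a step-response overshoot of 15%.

From %OS = 100·exp(−πζ/√(1−ζ²)) = 15%, ζ = −ln(0.15)/√(π²+ln²(0.15)) = 0.5169.
Characteristic equation s² + 9.9s + 4.3K_p = 0 gives ζ = 9.9/(2√(4.3K_p)).
Setting ζ = 0.5169: √(4.3K_p) = 9.9/(2·0.5169) = 9.576, so K_p = 91.69/4.3 = 21.3.

K_p = 21.3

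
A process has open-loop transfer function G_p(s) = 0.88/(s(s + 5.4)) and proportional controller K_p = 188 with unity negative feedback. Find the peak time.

The closed-loop denominator s² + 5.4s + 165.4 gives ω_n = √165.4 = 12.86 and ζ = 5.4/(2ω_n) = 0.2099.
Damped frequency ω_d = ω_n√(1−ζ²) = 12.58 rad/s, so peak time T_p = π/ω_d = 0.25 s.

T_p = 0.25 s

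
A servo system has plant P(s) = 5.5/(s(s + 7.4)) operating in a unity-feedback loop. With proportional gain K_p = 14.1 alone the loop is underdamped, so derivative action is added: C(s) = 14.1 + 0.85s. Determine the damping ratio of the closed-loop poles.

ζ = 0.686

Forward path: (14.1 + 0.85s)·5.5/(s(s+7.4)). The closed-loop characteristic equation is s² + (7.4 + 5.5·0.85)s + 5.5·14.1 = 0.
That is s² + 12.07s + 77.55 = 0, so ω_n = 8.806 rad/s and ζ = 12.07/(2·8.806) = 0.6856.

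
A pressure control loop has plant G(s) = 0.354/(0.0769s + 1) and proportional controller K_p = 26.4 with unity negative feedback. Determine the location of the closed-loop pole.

s = -134.5

Closed loop: T(s) = K_p·G/(1+K_p·G) = 9.346/(0.0769s + 1 + 9.346), with pole at s = −(1 + 9.346)/0.0769 = −134.5.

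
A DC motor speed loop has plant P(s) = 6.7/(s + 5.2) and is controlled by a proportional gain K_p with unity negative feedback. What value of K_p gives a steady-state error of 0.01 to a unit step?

Steady-state error for a unit step on this type-0 loop is 1/(1 + K_p·P(0)).
P(0) = 1.288. Require 1/(1 + K_p·1.288) = 0.01, so 1 + 1.288·K_p = 100.
K_p = (100 − 1)/1.288 = 76.8.

K_p = 76.8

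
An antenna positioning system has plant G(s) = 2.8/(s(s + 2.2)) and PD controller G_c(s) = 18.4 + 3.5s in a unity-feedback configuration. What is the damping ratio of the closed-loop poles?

Forward path: (18.4 + 3.5s)·2.8/(s(s+2.2)). The closed-loop characteristic equation is s² + (2.2 + 2.8·3.5)s + 2.8·18.4 = 0.
That is s² + 12s + 51.52 = 0, so ω_n = 7.178 rad/s and ζ = 12/(2·7.178) = 0.8359.

ζ = 0.836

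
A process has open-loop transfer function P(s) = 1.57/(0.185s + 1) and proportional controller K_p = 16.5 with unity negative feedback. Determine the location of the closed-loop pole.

Closed loop: T(s) = K_p·P/(1+K_p·P) = 25.91/(0.185s + 1 + 25.91), with pole at s = −(1 + 25.91)/0.185 = −145.4.

s = -145.4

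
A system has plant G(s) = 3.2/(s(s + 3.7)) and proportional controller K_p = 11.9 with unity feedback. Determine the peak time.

Closed-loop characteristic equation: s² + 3.7s + 38.08 = 0, so ω_n = 6.171 rad/s and ζ = 3.7/(2·6.171) = 0.2998.
Damped frequency ω_d = ω_n√(1−ζ²) = 5.887 rad/s, so peak time T_p = π/ω_d = 0.534 s.

T_p = 0.534 s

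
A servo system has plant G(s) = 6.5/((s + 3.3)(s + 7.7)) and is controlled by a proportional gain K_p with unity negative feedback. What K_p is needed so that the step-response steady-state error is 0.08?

Steady-state error for a unit step on this type-0 loop is 1/(1 + K_p·G(0)).
G(0) = 0.2558. Require 1/(1 + K_p·0.2558) = 0.08, so 1 + 0.2558·K_p = 12.5.
K_p = (12.5 − 1)/0.2558 = 45.

K_p = 45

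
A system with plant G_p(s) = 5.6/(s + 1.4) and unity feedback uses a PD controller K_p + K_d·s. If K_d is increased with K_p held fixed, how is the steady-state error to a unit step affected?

At s = 0 the derivative term contributes nothing: C(0) = K_p regardless of K_d, so K_pos = K_p·G_p(0) and e_ss are unchanged.

unchanged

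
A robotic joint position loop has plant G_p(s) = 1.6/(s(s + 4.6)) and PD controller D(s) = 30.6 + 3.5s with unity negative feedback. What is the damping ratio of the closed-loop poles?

ζ = 0.729

Forward path: (30.6 + 3.5s)·1.6/(s(s+4.6)). The closed-loop characteristic equation is s² + (4.6 + 1.6·3.5)s + 1.6·30.6 = 0.
That is s² + 10.2s + 48.96 = 0, so ω_n = 6.997 rad/s and ζ = 10.2/(2·6.997) = 0.7289.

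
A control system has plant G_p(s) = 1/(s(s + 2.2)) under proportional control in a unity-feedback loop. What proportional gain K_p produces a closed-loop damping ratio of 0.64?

K_p = 2.95

Closed-loop characteristic equation: s² + 2.2s + K_p·1 = 0.
So ω_n = √(1K_p) and 2ζω_n = 2.2, giving ζ = 2.2/(2√(1K_p)).
Setting ζ = 0.64: √(1K_p) = 2.2/(2·0.64) = 1.719, so K_p = 2.954/1 = 2.95.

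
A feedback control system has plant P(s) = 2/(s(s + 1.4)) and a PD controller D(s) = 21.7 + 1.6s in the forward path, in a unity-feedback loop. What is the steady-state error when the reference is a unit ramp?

0.0323

The loop has one pole at the origin (type 1). Velocity error constant K_v = lim_{s→0} s·D(s)P(s) = 21.7·2/1.4 = 31.
Steady-state error to a unit ramp: e_ss = 1/K_v = 0.0323.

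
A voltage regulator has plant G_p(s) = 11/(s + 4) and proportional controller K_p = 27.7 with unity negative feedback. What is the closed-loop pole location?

Closed-loop transfer function: T(s) = K_p·G_p(s)/(1 + K_p·G_p(s)) = 304.7/(s + 4 + 304.7) = 304.7/(s + 308.7).
The closed-loop pole is at s = −308.7.

s = -308.7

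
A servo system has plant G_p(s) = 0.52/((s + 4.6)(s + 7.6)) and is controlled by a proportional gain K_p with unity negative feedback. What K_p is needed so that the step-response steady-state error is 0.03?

K_p = 2170

The loop is type 0, so e_ss(step) = 1/(1 + K_pos) with K_pos = K_p·G_p(0).
G_p(0) = 0.01487. Require 1/(1 + K_p·0.01487) = 0.03, so 1 + 0.01487·K_p = 33.33.
K_p = (33.33 − 1)/0.01487 = 2170.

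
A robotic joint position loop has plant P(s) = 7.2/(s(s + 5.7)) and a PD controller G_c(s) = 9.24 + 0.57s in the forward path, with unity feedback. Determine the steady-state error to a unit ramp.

The loop has one pole at the origin (type 1). Velocity error constant K_v = lim_{s→0} s·G_c(s)P(s) = 9.24·7.2/5.7 = 11.67.
Steady-state error to a unit ramp: e_ss = 1/K_v = 0.0857.

0.0857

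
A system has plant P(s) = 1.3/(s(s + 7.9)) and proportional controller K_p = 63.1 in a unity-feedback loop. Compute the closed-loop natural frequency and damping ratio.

ω_n = 9.06 rad/s, ζ = 0.436

The closed-loop denominator is s(s+7.9) + 63.1·1.3 = s² + 7.9s + 82.03.
Matching s² + 2ζω_n s + ω_n²: ω_n = √82.03 = 9.057 rad/s and 2ζω_n = 7.9, so ζ = 7.9/(2·9.057) = 0.436.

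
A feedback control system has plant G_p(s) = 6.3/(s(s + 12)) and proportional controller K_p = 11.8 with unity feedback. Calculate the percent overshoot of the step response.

Closed-loop characteristic equation: s² + 12s + 74.34 = 0, so ω_n = 8.622 rad/s and ζ = 12/(2·8.622) = 0.6959.
%OS = 100·exp(−πζ/√(1−ζ²)) = 100·exp(−π·0.6959/√0.5157) = 4.76%.

4.76%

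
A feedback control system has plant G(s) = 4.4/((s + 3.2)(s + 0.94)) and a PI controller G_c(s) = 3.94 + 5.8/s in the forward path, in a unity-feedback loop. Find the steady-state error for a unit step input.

The open loop G_c(s)G(s) has a pole at the origin (type 1), so the static position error constant is infinite and e_ss = 1/(1+∞) = 0.

0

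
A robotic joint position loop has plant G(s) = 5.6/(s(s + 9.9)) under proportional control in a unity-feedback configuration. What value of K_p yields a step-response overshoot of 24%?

K_p = 25.6

From %OS = 100·exp(−πζ/√(1−ζ²)) = 24%, ζ = −ln(0.24)/√(π²+ln²(0.24)) = 0.4136.
Characteristic equation s² + 9.9s + 5.6K_p = 0 gives ζ = 9.9/(2√(5.6K_p)).
Setting ζ = 0.4136: √(5.6K_p) = 9.9/(2·0.4136) = 11.97, so K_p = 143.2/5.6 = 25.6.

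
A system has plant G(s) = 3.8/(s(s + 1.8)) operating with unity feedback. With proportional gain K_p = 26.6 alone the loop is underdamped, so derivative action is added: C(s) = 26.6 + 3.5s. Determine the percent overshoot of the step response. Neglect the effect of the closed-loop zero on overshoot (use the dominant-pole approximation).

2.81%

Forward path: (26.6 + 3.5s)·3.8/(s(s+1.8)). The closed-loop characteristic equation is s² + (1.8 + 3.8·3.5)s + 3.8·26.6 = 0.
That is s² + 15.1s + 101.1 = 0, so ω_n = 10.05 rad/s and ζ = 15.1/(2·10.05) = 0.751.
%OS = 100·exp(−πζ/√(1−ζ²)) = 2.81%.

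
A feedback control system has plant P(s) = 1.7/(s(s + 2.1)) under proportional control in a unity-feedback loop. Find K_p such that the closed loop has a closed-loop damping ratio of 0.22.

K_p = 13.4

Closed-loop characteristic equation: s² + 2.1s + K_p·1.7 = 0.
So ω_n = √(1.7K_p) and 2ζω_n = 2.1, giving ζ = 2.1/(2√(1.7K_p)).
Setting ζ = 0.22: √(1.7K_p) = 2.1/(2·0.22) = 4.773, so K_p = 22.78/1.7 = 13.4.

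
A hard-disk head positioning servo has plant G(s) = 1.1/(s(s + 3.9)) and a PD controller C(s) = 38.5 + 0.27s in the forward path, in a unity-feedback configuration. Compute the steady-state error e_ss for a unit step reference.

0

The open loop C(s)G(s) has a pole at the origin (type 1), so the static position error constant is infinite and e_ss = 1/(1+∞) = 0.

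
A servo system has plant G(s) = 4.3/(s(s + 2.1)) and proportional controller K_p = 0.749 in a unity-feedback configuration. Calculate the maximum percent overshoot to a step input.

10.4%

Closed-loop characteristic equation: s² + 2.1s + 3.221 = 0, so ω_n = 1.795 rad/s and ζ = 2.1/(2·1.795) = 0.5851.
%OS = 100·exp(−πζ/√(1−ζ²)) = 100·exp(−π·0.5851/√0.6577) = 10.4%.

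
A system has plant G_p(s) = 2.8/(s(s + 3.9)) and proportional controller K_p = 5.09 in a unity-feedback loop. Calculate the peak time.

T_p = 0.972 s

The closed-loop denominator s² + 3.9s + 14.25 gives ω_n = √14.25 = 3.775 and ζ = 3.9/(2ω_n) = 0.5165.
Damped frequency ω_d = ω_n√(1−ζ²) = 3.233 rad/s, so peak time T_p = π/ω_d = 0.972 s.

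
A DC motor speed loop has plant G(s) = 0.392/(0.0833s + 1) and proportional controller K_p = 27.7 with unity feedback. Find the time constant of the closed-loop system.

Closed loop: T(s) = K_p·G/(1+K_p·G) = 10.86/(0.0833s + 1 + 10.86), with pole at s = −(1 + 10.86)/0.0833 = −142.4.
Closed-loop time constant τ = 1/142.4 = 0.00702 s.

τ = 0.00702 s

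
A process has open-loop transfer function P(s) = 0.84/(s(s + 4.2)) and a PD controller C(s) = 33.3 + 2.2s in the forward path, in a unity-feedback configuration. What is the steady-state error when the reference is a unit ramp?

0.15

The loop has one pole at the origin (type 1). Velocity error constant K_v = lim_{s→0} s·C(s)P(s) = 33.3·0.84/4.2 = 6.66.
Steady-state error to a unit ramp: e_ss = 1/K_v = 0.15.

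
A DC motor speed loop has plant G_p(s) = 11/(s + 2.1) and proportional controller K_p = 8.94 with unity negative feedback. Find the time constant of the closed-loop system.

Closed-loop transfer function: T(s) = K_p·G_p(s)/(1 + K_p·G_p(s)) = 98.34/(s + 2.1 + 98.34) = 98.34/(s + 100.4).
Time constant τ = 1/100.4 = 0.00996 s.

τ = 0.00996 s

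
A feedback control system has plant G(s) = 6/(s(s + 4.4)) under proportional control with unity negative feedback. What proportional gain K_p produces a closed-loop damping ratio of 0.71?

Closed-loop characteristic equation: s² + 4.4s + K_p·6 = 0.
So ω_n = √(6K_p) and 2ζω_n = 4.4, giving ζ = 4.4/(2√(6K_p)).
Setting ζ = 0.71: √(6K_p) = 4.4/(2·0.71) = 3.099, so K_p = 9.601/6 = 1.6.

K_p = 1.6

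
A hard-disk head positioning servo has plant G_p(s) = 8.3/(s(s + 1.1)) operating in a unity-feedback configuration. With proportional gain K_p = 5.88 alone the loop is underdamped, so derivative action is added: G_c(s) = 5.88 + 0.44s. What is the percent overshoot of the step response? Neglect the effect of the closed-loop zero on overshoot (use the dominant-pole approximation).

32.1%

Forward path: (5.88 + 0.44s)·8.3/(s(s+1.1)). The closed-loop characteristic equation is s² + (1.1 + 8.3·0.44)s + 8.3·5.88 = 0.
That is s² + 4.752s + 48.8 = 0, so ω_n = 6.986 rad/s and ζ = 4.752/(2·6.986) = 0.3401.
%OS = 100·exp(−πζ/√(1−ζ²)) = 32.1%.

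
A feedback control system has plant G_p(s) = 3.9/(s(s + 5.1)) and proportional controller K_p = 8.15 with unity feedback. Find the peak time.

Closed-loop characteristic equation: s² + 5.1s + 31.79 = 0, so ω_n = 5.638 rad/s and ζ = 5.1/(2·5.638) = 0.4523.
Damped frequency ω_d = ω_n√(1−ζ²) = 5.028 rad/s, so peak time T_p = π/ω_d = 0.625 s.

T_p = 0.625 s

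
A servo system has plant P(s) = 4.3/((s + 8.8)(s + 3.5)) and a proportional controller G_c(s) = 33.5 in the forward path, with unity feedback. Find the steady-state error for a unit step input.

The loop is type 0. Static position error constant K_pos = G_c(0)·P(0) = 33.5·0.1396 = 4.677.
Steady-state error to a unit step: e_ss = 1/(1+K_pos) = 1/5.677 = 0.176.

0.176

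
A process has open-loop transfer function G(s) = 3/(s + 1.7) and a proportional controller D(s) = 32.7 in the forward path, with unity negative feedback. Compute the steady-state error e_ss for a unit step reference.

The loop is type 0. Static position error constant K_pos = D(0)·G(0) = 32.7·1.765 = 57.71.
Steady-state error to a unit step: e_ss = 1/(1+K_pos) = 1/58.71 = 0.017.

0.017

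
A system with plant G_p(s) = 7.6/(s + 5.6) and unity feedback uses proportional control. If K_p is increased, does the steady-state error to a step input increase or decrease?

The position error constant K_pos = K_p·G_p(0) grows with K_p, and e_ss = 1/(1+K_pos) falls.

decrease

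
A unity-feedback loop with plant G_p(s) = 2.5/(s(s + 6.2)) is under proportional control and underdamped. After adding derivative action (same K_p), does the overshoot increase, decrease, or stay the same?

With PD the characteristic equation becomes s² + (a + K·K_d)s + K·K_p = 0; the damping term grows, ζ rises, overshoot falls.

decrease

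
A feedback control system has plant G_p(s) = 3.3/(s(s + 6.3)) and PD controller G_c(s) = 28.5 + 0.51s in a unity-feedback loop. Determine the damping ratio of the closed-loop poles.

Forward path: (28.5 + 0.51s)·3.3/(s(s+6.3)). The closed-loop characteristic equation is s² + (6.3 + 3.3·0.51)s + 3.3·28.5 = 0.
That is s² + 7.983s + 94.05 = 0, so ω_n = 9.698 rad/s and ζ = 7.983/(2·9.698) = 0.4116.

ζ = 0.412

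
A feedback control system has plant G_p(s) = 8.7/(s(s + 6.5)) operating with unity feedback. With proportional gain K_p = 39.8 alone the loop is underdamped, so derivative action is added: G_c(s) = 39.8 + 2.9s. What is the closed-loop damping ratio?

Forward path: (39.8 + 2.9s)·8.7/(s(s+6.5)). The closed-loop characteristic equation is s² + (6.5 + 8.7·2.9)s + 8.7·39.8 = 0.
That is s² + 31.73s + 346.3 = 0, so ω_n = 18.61 rad/s and ζ = 31.73/(2·18.61) = 0.8526.

ζ = 0.853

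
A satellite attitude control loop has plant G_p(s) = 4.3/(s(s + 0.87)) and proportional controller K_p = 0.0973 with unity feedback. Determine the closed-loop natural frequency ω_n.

The closed-loop denominator is s(s+0.87) + 0.0973·4.3 = s² + 0.87s + 0.4184.
Matching s² + 2ζω_n s + ω_n²: ω_n = √0.4184 = 0.6468 rad/s and 2ζω_n = 0.87, so ζ = 0.87/(2·0.6468) = 0.673.

ω_n = 0.647 rad/s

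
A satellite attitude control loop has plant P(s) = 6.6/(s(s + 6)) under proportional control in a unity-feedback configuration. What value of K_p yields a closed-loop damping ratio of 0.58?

K_p = 4.05

Closed-loop characteristic equation: s² + 6s + K_p·6.6 = 0.
So ω_n = √(6.6K_p) and 2ζω_n = 6, giving ζ = 6/(2√(6.6K_p)).
Setting ζ = 0.58: √(6.6K_p) = 6/(2·0.58) = 5.172, so K_p = 26.75/6.6 = 4.05.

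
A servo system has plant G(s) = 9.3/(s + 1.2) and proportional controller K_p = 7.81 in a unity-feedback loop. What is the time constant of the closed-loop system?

Closed-loop transfer function: T(s) = K_p·G(s)/(1 + K_p·G(s)) = 72.63/(s + 1.2 + 72.63) = 72.63/(s + 73.83).
Time constant τ = 1/73.83 = 0.0135 s.

τ = 0.0135 s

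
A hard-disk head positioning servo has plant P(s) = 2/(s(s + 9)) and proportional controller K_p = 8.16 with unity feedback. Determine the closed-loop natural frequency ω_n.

With unity feedback the closed-loop characteristic equation is s² + 9s + 8.16·2 = s² + 9s + 16.32 = 0.
So ω_n² = 16.32 ⇒ ω_n = 4.04 rad/s, and ζ = 9/(2ω_n) = 1.11.

ω_n = 4.04 rad/s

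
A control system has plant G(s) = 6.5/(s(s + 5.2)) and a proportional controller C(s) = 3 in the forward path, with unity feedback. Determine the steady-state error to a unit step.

0

The open loop C(s)G(s) has a pole at the origin (type 1), so the static position error constant is infinite and e_ss = 1/(1+∞) = 0.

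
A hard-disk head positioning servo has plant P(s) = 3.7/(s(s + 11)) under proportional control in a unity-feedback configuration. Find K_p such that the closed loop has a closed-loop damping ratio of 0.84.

Closed-loop characteristic equation: s² + 11s + K_p·3.7 = 0.
So ω_n = √(3.7K_p) and 2ζω_n = 11, giving ζ = 11/(2√(3.7K_p)).
Setting ζ = 0.84: √(3.7K_p) = 11/(2·0.84) = 6.548, so K_p = 42.87/3.7 = 11.6.

K_p = 11.6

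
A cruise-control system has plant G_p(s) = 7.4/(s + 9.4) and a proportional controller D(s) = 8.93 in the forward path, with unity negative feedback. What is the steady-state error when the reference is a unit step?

0.125

The loop is type 0. Static position error constant K_pos = D(0)·G_p(0) = 8.93·0.7872 = 7.03.
Steady-state error to a unit step: e_ss = 1/(1+K_pos) = 1/8.03 = 0.125.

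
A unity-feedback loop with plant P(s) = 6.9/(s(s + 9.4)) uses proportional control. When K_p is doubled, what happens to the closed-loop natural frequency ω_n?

ω_n = √(6.9·K_p), which grows with K_p.

increase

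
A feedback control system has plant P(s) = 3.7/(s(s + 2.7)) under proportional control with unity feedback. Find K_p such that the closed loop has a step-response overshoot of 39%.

From %OS = 100·exp(−πζ/√(1−ζ²)) = 39%, ζ = −ln(0.39)/√(π²+ln²(0.39)) = 0.2871.
Characteristic equation s² + 2.7s + 3.7K_p = 0 gives ζ = 2.7/(2√(3.7K_p)).
Setting ζ = 0.2871: √(3.7K_p) = 2.7/(2·0.2871) = 4.702, so K_p = 22.11/3.7 = 5.98.

K_p = 5.98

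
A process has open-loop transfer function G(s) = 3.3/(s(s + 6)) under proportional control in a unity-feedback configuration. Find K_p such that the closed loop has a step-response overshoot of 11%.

K_p = 8.25

From %OS = 100·exp(−πζ/√(1−ζ²)) = 11%, ζ = −ln(0.11)/√(π²+ln²(0.11)) = 0.5749.
Characteristic equation s² + 6s + 3.3K_p = 0 gives ζ = 6/(2√(3.3K_p)).
Setting ζ = 0.5749: √(3.3K_p) = 6/(2·0.5749) = 5.218, so K_p = 27.23/3.3 = 8.25.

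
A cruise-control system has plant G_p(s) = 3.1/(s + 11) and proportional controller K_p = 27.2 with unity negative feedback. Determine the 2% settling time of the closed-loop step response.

Closed-loop transfer function: T(s) = K_p·G_p(s)/(1 + K_p·G_p(s)) = 84.32/(s + 11 + 84.32) = 84.32/(s + 95.32).
Time constant τ = 1/95.32 = 0.01049 s, so the 2% settling time is about 4τ = 0.042 s.

T_s ≈ 0.042 s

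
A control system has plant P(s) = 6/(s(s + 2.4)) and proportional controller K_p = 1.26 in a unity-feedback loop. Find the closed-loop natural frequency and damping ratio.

ω_n = 2.75 rad/s, ζ = 0.436

1 + K_p·P(s) = 0 gives s² + 2.4s + 7.56 = 0.
Matching s² + 2ζω_n s + ω_n²: ω_n = √7.56 = 2.75 rad/s and 2ζω_n = 2.4, so ζ = 2.4/(2·2.75) = 0.436.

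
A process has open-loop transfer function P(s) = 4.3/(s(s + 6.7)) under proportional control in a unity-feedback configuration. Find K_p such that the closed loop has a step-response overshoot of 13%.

From %OS = 100·exp(−πζ/√(1−ζ²)) = 13%, ζ = −ln(0.13)/√(π²+ln²(0.13)) = 0.5446.
Characteristic equation s² + 6.7s + 4.3K_p = 0 gives ζ = 6.7/(2√(4.3K_p)).
Setting ζ = 0.5446: √(4.3K_p) = 6.7/(2·0.5446) = 6.151, so K_p = 37.83/4.3 = 8.8.

K_p = 8.8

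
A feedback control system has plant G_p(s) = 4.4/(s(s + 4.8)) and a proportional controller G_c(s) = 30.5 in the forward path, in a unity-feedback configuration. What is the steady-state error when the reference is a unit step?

0

The open loop G_c(s)G_p(s) has a pole at the origin (type 1), so the static position error constant is infinite and e_ss = 1/(1+∞) = 0.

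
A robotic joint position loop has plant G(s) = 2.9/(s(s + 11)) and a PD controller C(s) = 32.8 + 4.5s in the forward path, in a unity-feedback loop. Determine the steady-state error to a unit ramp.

The loop has one pole at the origin (type 1). Velocity error constant K_v = lim_{s→0} s·C(s)G(s) = 32.8·2.9/11 = 8.647.
Steady-state error to a unit ramp: e_ss = 1/K_v = 0.116.

0.116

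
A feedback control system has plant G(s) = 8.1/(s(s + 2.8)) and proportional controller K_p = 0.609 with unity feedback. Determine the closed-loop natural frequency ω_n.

ω_n = 2.22 rad/s

1 + K_p·G(s) = 0 gives s² + 2.8s + 4.933 = 0.
Matching s² + 2ζω_n s + ω_n²: ω_n = √4.933 = 2.221 rad/s and 2ζω_n = 2.8, so ζ = 2.8/(2·2.221) = 0.63.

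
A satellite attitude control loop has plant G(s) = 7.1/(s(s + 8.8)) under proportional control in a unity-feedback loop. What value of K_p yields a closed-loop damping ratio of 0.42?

Closed-loop characteristic equation: s² + 8.8s + K_p·7.1 = 0.
So ω_n = √(7.1K_p) and 2ζω_n = 8.8, giving ζ = 8.8/(2√(7.1K_p)).
Setting ζ = 0.42: √(7.1K_p) = 8.8/(2·0.42) = 10.48, so K_p = 109.8/7.1 = 15.5.

K_p = 15.5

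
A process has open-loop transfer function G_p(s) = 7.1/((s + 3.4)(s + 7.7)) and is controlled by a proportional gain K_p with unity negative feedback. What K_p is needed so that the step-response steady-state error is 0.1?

For a type-0 loop with proportional control, e_ss = 1/(1 + K_p·G_p(0)).
G_p(0) = 0.2712. Require 1/(1 + K_p·0.2712) = 0.1, so 1 + 0.2712·K_p = 10.
K_p = (10 − 1)/0.2712 = 33.2.

K_p = 33.2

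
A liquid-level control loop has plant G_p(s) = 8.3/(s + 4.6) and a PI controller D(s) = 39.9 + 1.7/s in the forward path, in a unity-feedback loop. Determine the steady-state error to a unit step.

0

The open loop D(s)G_p(s) has a pole at the origin (type 1), so the static position error constant is infinite and e_ss = 1/(1+∞) = 0.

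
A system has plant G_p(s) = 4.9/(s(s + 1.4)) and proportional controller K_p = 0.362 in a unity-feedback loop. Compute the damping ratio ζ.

With unity feedback the closed-loop characteristic equation is s² + 1.4s + 0.362·4.9 = s² + 1.4s + 1.774 = 0.
So ω_n² = 1.774 ⇒ ω_n = 1.332 rad/s, and ζ = 1.4/(2ω_n) = 0.526.

ζ = 0.526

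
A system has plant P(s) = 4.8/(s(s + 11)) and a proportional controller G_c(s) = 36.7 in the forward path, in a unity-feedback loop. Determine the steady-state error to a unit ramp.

0.0624

The loop has one pole at the origin (type 1). Velocity error constant K_v = lim_{s→0} s·G_c(s)P(s) = 36.7·4.8/11 = 16.01.
Steady-state error to a unit ramp: e_ss = 1/K_v = 0.0624.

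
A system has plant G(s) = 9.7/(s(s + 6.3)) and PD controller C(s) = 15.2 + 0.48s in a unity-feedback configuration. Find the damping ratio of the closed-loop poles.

ζ = 0.451

Forward path: (15.2 + 0.48s)·9.7/(s(s+6.3)). The closed-loop characteristic equation is s² + (6.3 + 9.7·0.48)s + 9.7·15.2 = 0.
That is s² + 10.96s + 147.4 = 0, so ω_n = 12.14 rad/s and ζ = 10.96/(2·12.14) = 0.4511.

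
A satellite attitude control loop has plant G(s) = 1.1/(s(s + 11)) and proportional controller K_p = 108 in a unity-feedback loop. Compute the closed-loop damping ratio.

ζ = 0.505

1 + K_p·G(s) = 0 gives s² + 11s + 118.8 = 0.
So ω_n² = 118.8 ⇒ ω_n = 10.9 rad/s, and ζ = 11/(2ω_n) = 0.505.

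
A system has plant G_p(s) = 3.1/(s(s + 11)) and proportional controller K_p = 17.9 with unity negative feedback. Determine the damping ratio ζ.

The closed-loop denominator is s(s+11) + 17.9·3.1 = s² + 11s + 55.49.
Matching s² + 2ζω_n s + ω_n²: ω_n = √55.49 = 7.449 rad/s and 2ζω_n = 11, so ζ = 11/(2·7.449) = 0.738.

ζ = 0.738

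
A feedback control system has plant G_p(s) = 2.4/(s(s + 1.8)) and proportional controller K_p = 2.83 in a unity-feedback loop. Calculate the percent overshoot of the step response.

31.5%

From 1 + K_pG_p(s) = 0: s² + 1.8s + 6.792 = 0 ⇒ ω_n = 2.606, ζ = 0.3453.
%OS = 100·exp(−πζ/√(1−ζ²)) = 100·exp(−π·0.3453/√0.8807) = 31.5%.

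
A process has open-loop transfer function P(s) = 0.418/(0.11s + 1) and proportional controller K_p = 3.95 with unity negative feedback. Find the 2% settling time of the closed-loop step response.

T_s ≈ 0.166 s

Closed loop: T(s) = K_p·P/(1+K_p·P) = 1.651/(0.11s + 1 + 1.651), with pole at s = −(1 + 1.651)/0.11 = −24.1.
τ = 1/24.1 = 0.04149 s, so 2% settling time ≈ 4τ = 0.166 s.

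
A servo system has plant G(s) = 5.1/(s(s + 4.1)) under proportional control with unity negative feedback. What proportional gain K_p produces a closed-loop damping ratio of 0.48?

Closed-loop characteristic equation: s² + 4.1s + K_p·5.1 = 0.
So ω_n = √(5.1K_p) and 2ζω_n = 4.1, giving ζ = 4.1/(2√(5.1K_p)).
Setting ζ = 0.48: √(5.1K_p) = 4.1/(2·0.48) = 4.271, so K_p = 18.24/5.1 = 3.58.

K_p = 3.58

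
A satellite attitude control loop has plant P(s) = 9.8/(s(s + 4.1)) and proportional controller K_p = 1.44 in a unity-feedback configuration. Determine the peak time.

T_p = 0.998 s

From 1 + K_pP(s) = 0: s² + 4.1s + 14.11 = 0 ⇒ ω_n = 3.757, ζ = 0.5457.
Damped frequency ω_d = ω_n√(1−ζ²) = 3.148 rad/s, so peak time T_p = π/ω_d = 0.998 s.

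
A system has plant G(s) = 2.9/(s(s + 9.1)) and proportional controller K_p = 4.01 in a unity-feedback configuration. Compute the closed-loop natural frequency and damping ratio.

ω_n = 3.41 rad/s, ζ = 1.33

The closed-loop denominator is s(s+9.1) + 4.01·2.9 = s² + 9.1s + 11.63.
Matching s² + 2ζω_n s + ω_n²: ω_n = √11.63 = 3.41 rad/s and 2ζω_n = 9.1, so ζ = 9.1/(2·3.41) = 1.33.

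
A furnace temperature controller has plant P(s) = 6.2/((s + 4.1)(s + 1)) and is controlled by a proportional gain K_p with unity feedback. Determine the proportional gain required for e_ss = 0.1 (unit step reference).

K_p = 5.95

The loop is type 0, so e_ss(step) = 1/(1 + K_pos) with K_pos = K_p·P(0).
P(0) = 1.512. Require 1/(1 + K_p·1.512) = 0.1, so 1 + 1.512·K_p = 10.
K_p = (10 − 1)/1.512 = 5.95.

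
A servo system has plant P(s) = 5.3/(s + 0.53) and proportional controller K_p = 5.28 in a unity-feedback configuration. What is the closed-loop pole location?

Closed-loop transfer function: T(s) = K_p·P(s)/(1 + K_p·P(s)) = 27.98/(s + 0.53 + 27.98) = 27.98/(s + 28.51).
The closed-loop pole is at s = −28.51.

s = -28.51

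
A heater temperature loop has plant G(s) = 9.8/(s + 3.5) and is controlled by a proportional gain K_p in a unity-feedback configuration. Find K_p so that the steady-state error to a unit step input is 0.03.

Steady-state error for a unit step on this type-0 loop is 1/(1 + K_p·G(0)).
G(0) = 2.8. Require 1/(1 + K_p·2.8) = 0.03, so 1 + 2.8·K_p = 33.33.
K_p = (33.33 − 1)/2.8 = 11.5.

K_p = 11.5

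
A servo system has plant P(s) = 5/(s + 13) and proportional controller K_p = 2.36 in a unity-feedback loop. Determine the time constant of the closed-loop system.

τ = 0.0403 s

Closed-loop transfer function: T(s) = K_p·P(s)/(1 + K_p·P(s)) = 11.8/(s + 13 + 11.8) = 11.8/(s + 24.8).
Time constant τ = 1/24.8 = 0.0403 s.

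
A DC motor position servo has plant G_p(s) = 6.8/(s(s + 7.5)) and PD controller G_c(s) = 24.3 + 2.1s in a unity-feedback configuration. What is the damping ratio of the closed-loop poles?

Forward path: (24.3 + 2.1s)·6.8/(s(s+7.5)). The closed-loop characteristic equation is s² + (7.5 + 6.8·2.1)s + 6.8·24.3 = 0.
That is s² + 21.78s + 165.2 = 0, so ω_n = 12.85 rad/s and ζ = 21.78/(2·12.85) = 0.8472.

ζ = 0.847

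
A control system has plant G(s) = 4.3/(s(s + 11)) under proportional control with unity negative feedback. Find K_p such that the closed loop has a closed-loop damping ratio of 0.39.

K_p = 46.3

Closed-loop characteristic equation: s² + 11s + K_p·4.3 = 0.
So ω_n = √(4.3K_p) and 2ζω_n = 11, giving ζ = 11/(2√(4.3K_p)).
Setting ζ = 0.39: √(4.3K_p) = 11/(2·0.39) = 14.1, so K_p = 198.9/4.3 = 46.3.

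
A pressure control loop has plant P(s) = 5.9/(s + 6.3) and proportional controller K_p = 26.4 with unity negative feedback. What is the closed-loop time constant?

τ = 0.00617 s

Closed-loop transfer function: T(s) = K_p·P(s)/(1 + K_p·P(s)) = 155.8/(s + 6.3 + 155.8) = 155.8/(s + 162.1).
Time constant τ = 1/162.1 = 0.00617 s.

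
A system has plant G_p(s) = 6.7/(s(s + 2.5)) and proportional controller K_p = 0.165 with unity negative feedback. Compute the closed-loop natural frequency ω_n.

The closed-loop denominator is s(s+2.5) + 0.165·6.7 = s² + 2.5s + 1.106.
Matching s² + 2ζω_n s + ω_n²: ω_n = √1.106 = 1.051 rad/s and 2ζω_n = 2.5, so ζ = 2.5/(2·1.051) = 1.19.

ω_n = 1.05 rad/s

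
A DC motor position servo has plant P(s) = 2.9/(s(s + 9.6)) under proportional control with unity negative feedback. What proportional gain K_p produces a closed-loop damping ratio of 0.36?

K_p = 61.3

Closed-loop characteristic equation: s² + 9.6s + K_p·2.9 = 0.
So ω_n = √(2.9K_p) and 2ζω_n = 9.6, giving ζ = 9.6/(2√(2.9K_p)).
Setting ζ = 0.36: √(2.9K_p) = 9.6/(2·0.36) = 13.33, so K_p = 177.8/2.9 = 61.3.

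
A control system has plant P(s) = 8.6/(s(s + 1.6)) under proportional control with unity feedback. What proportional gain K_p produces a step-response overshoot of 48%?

From %OS = 100·exp(−πζ/√(1−ζ²)) = 48%, ζ = −ln(0.48)/√(π²+ln²(0.48)) = 0.2275.
Characteristic equation s² + 1.6s + 8.6K_p = 0 gives ζ = 1.6/(2√(8.6K_p)).
Setting ζ = 0.2275: √(8.6K_p) = 1.6/(2·0.2275) = 3.516, so K_p = 12.37/8.6 = 1.44.

K_p = 1.44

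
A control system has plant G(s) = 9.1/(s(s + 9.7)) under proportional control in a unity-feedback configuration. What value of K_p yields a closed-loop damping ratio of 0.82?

Closed-loop characteristic equation: s² + 9.7s + K_p·9.1 = 0.
So ω_n = √(9.1K_p) and 2ζω_n = 9.7, giving ζ = 9.7/(2√(9.1K_p)).
Setting ζ = 0.82: √(9.1K_p) = 9.7/(2·0.82) = 5.915, so K_p = 34.98/9.1 = 3.84.

K_p = 3.84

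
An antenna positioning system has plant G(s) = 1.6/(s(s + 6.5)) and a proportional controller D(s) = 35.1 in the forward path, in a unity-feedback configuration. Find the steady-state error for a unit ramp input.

0.116

The loop has one pole at the origin (type 1). Velocity error constant K_v = lim_{s→0} s·D(s)G(s) = 35.1·1.6/6.5 = 8.64.
Steady-state error to a unit ramp: e_ss = 1/K_v = 0.116.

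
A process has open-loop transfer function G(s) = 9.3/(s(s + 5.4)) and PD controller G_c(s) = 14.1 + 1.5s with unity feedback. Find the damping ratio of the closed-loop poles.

ζ = 0.845

Forward path: (14.1 + 1.5s)·9.3/(s(s+5.4)). The closed-loop characteristic equation is s² + (5.4 + 9.3·1.5)s + 9.3·14.1 = 0.
That is s² + 19.35s + 131.1 = 0, so ω_n = 11.45 rad/s and ζ = 19.35/(2·11.45) = 0.8449.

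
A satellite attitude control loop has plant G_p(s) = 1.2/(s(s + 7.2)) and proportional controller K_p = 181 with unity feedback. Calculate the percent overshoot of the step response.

45.3%

The closed-loop denominator s² + 7.2s + 217.2 gives ω_n = √217.2 = 14.74 and ζ = 7.2/(2ω_n) = 0.2443.
%OS = 100·exp(−πζ/√(1−ζ²)) = 100·exp(−π·0.2443/√0.9403) = 45.3%.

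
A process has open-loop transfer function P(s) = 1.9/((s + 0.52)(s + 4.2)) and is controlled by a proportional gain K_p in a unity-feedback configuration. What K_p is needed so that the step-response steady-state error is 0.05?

For a type-0 loop with proportional control, e_ss = 1/(1 + K_p·P(0)).
P(0) = 0.87. Require 1/(1 + K_p·0.87) = 0.05, so 1 + 0.87·K_p = 20.
K_p = (20 − 1)/0.87 = 21.8.

K_p = 21.8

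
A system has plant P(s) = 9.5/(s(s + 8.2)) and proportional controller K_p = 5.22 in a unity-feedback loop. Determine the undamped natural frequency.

1 + K_p·P(s) = 0 gives s² + 8.2s + 49.59 = 0.
Matching s² + 2ζω_n s + ω_n²: ω_n = √49.59 = 7.042 rad/s and 2ζω_n = 8.2, so ζ = 8.2/(2·7.042) = 0.582.

ω_n = 7.04 rad/s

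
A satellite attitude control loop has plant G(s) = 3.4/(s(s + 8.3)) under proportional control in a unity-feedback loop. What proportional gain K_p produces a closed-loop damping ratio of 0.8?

K_p = 7.91

Closed-loop characteristic equation: s² + 8.3s + K_p·3.4 = 0.
So ω_n = √(3.4K_p) and 2ζω_n = 8.3, giving ζ = 8.3/(2√(3.4K_p)).
Setting ζ = 0.8: √(3.4K_p) = 8.3/(2·0.8) = 5.188, so K_p = 26.91/3.4 = 7.91.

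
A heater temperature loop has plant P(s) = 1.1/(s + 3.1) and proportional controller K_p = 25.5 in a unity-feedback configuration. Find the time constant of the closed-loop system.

τ = 0.0321 s

Closed-loop transfer function: T(s) = K_p·P(s)/(1 + K_p·P(s)) = 28.05/(s + 3.1 + 28.05) = 28.05/(s + 31.15).
Time constant τ = 1/31.15 = 0.0321 s.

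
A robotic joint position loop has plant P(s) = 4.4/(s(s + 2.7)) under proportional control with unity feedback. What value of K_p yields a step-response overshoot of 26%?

From %OS = 100·exp(−πζ/√(1−ζ²)) = 26%, ζ = −ln(0.26)/√(π²+ln²(0.26)) = 0.3941.
Characteristic equation s² + 2.7s + 4.4K_p = 0 gives ζ = 2.7/(2√(4.4K_p)).
Setting ζ = 0.3941: √(4.4K_p) = 2.7/(2·0.3941) = 3.426, so K_p = 11.74/4.4 = 2.67.

K_p = 2.67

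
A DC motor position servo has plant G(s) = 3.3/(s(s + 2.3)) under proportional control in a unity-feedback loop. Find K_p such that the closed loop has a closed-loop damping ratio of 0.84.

Closed-loop characteristic equation: s² + 2.3s + K_p·3.3 = 0.
So ω_n = √(3.3K_p) and 2ζω_n = 2.3, giving ζ = 2.3/(2√(3.3K_p)).
Setting ζ = 0.84: √(3.3K_p) = 2.3/(2·0.84) = 1.369, so K_p = 1.874/3.3 = 0.568.

K_p = 0.568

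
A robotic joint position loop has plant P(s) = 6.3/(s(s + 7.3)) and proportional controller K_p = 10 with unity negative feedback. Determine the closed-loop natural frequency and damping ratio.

ω_n = 7.94 rad/s, ζ = 0.46

1 + K_p·P(s) = 0 gives s² + 7.3s + 63 = 0.
Matching s² + 2ζω_n s + ω_n²: ω_n = √63 = 7.937 rad/s and 2ζω_n = 7.3, so ζ = 7.3/(2·7.937) = 0.46.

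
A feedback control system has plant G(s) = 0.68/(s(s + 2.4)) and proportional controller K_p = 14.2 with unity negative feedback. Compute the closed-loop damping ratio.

ζ = 0.386

1 + K_p·G(s) = 0 gives s² + 2.4s + 9.656 = 0.
So ω_n² = 9.656 ⇒ ω_n = 3.107 rad/s, and ζ = 2.4/(2ω_n) = 0.386.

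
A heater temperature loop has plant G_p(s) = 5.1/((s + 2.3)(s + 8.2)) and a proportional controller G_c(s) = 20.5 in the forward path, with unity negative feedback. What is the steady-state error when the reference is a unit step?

0.153

The loop is type 0. Static position error constant K_pos = G_c(0)·G_p(0) = 20.5·0.2704 = 5.543.
Steady-state error to a unit step: e_ss = 1/(1+K_pos) = 1/6.543 = 0.153.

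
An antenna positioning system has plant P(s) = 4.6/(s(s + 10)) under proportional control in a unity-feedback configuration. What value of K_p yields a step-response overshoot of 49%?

From %OS = 100·exp(−πζ/√(1−ζ²)) = 49%, ζ = −ln(0.49)/√(π²+ln²(0.49)) = 0.2214.
Characteristic equation s² + 10s + 4.6K_p = 0 gives ζ = 10/(2√(4.6K_p)).
Setting ζ = 0.2214: √(4.6K_p) = 10/(2·0.2214) = 22.58, so K_p = 509.9/4.6 = 111.

K_p = 111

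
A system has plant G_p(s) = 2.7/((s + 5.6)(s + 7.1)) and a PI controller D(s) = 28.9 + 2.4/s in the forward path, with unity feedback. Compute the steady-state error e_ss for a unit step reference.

The open loop D(s)G_p(s) has a pole at the origin (type 1), so the static position error constant is infinite and e_ss = 1/(1+∞) = 0.

0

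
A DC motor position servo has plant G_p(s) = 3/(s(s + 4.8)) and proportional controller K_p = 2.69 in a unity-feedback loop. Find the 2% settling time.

The closed-loop denominator s² + 4.8s + 8.07 gives ω_n = √8.07 = 2.841 and ζ = 4.8/(2ω_n) = 0.8448.
2% settling time T_s ≈ 4/(ζω_n) = 4/2.4 = 1.67 s.

T_s ≈ 1.67 s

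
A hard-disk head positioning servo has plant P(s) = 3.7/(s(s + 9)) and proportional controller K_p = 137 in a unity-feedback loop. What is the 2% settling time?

The closed-loop denominator s² + 9s + 506.9 gives ω_n = √506.9 = 22.51 and ζ = 9/(2ω_n) = 0.1999.
2% settling time T_s ≈ 4/(ζω_n) = 4/4.5 = 0.889 s.

T_s ≈ 0.889 s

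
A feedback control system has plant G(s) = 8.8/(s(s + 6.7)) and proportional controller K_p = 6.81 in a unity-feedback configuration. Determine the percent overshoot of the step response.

22.1%

From 1 + K_pG(s) = 0: s² + 6.7s + 59.93 = 0 ⇒ ω_n = 7.741, ζ = 0.4327.
%OS = 100·exp(−πζ/√(1−ζ²)) = 100·exp(−π·0.4327/√0.8127) = 22.1%.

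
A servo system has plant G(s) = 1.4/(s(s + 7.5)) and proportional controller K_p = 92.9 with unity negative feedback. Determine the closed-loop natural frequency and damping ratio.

ω_n = 11.4 rad/s, ζ = 0.329

1 + K_p·G(s) = 0 gives s² + 7.5s + 130.1 = 0.
Matching s² + 2ζω_n s + ω_n²: ω_n = √130.1 = 11.4 rad/s and 2ζω_n = 7.5, so ζ = 7.5/(2·11.4) = 0.329.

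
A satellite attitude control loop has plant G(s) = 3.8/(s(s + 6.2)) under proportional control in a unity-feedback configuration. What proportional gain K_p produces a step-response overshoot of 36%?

From %OS = 100·exp(−πζ/√(1−ζ²)) = 36%, ζ = −ln(0.36)/√(π²+ln²(0.36)) = 0.3093.
Characteristic equation s² + 6.2s + 3.8K_p = 0 gives ζ = 6.2/(2√(3.8K_p)).
Setting ζ = 0.3093: √(3.8K_p) = 6.2/(2·0.3093) = 10.02, so K_p = 100.5/3.8 = 26.4.

K_p = 26.4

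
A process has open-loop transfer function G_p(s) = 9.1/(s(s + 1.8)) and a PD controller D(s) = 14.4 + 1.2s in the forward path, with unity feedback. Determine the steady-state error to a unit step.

0

The open loop D(s)G_p(s) has a pole at the origin (type 1), so the static position error constant is infinite and e_ss = 1/(1+∞) = 0.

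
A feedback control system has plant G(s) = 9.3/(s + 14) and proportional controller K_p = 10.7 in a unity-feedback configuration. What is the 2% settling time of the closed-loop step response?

Closed-loop transfer function: T(s) = K_p·G(s)/(1 + K_p·G(s)) = 99.51/(s + 14 + 99.51) = 99.51/(s + 113.5).
Time constant τ = 1/113.5 = 0.00881 s, so the 2% settling time is about 4τ = 0.0352 s.

T_s ≈ 0.0352 s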